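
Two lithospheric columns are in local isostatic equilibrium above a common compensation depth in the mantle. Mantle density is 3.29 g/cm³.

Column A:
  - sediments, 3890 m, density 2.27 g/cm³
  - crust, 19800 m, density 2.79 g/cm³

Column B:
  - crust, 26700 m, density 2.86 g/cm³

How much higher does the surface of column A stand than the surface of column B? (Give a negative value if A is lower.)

725 m

For any compensation level in the mantle, the mantle terms cancel and isostasy reduces to e = (Σt_A − Σt_B) − (Σ(ρt)_A − Σ(ρt)_B) / ρ_m.
Σt_A = 23690 m; Σt_B = 26700 m; Σ(ρt)_A = 64072.3; Σ(ρt)_B = 76362 (in m·g/cm³).
e = (23690 − 26700) − (64072.3 − 76362) / 3.29 = 725 m.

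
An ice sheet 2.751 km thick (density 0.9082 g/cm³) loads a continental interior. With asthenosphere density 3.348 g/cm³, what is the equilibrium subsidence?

Isostatic balance requires: the ice load ρ_ice t is balanced by mantle displaced below, ρ_m s.
s = t ρ_ice / ρ_m = 2.751 km × 0.9082/3.348 = 0.746 km.

0.746 km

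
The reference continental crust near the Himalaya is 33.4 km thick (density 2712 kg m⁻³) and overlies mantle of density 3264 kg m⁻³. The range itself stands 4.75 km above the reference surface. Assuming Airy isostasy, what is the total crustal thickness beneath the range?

61.5 km

Root depth r = h ρ_c / (ρ_m − ρ_c) = 4.75 km × 2712 / 552 = 23.34 km.
Total thickness = T + h + r = 33.4 km + 4.75 km + 23.34 km = 61.5 km.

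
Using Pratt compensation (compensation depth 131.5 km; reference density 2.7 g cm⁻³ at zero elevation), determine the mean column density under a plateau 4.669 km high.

Pratt balance: ρ_ref D = ρ (D + h).
ρ = ρ_ref D/(D + h) = 2.7 × 131.5 km/(131.5 km + 4.669 km) = 2.61 g cm⁻³.

2.61 g cm⁻³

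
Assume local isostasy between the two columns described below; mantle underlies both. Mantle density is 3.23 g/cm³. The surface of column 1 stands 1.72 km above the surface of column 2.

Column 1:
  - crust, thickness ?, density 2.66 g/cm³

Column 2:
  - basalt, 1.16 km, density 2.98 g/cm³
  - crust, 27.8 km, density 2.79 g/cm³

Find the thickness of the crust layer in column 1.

Take the compensation level at the base of the deeper column (depth z_c below the surface of column 1) and equate Σ ρ_i t_i down to z_c; mantle fills any gap and the z_c terms cancel.
Column 1: x×2.66 + (z_c − 0 − x)×3.23
Column 2: 1.72×0 + 1.16×2.98 + 27.8×2.79 + (z_c − 1.72 − 28.96)×3.23
The z_c×3.23 term appears on both sides and cancels. Collect the known terms of each column as K = Σ(ρt)_known − 3.23 × (depth of known layers): K_1 = 0 − 3.23×0 = 0; K_2 = 81.0188 − 3.23×(1.72 + 28.96) = −18.0776.
Balance: K_1 − x×(3.23 − 2.66) = K_2, so x = (K_1 − K_2)/(3.23 − 2.66) = 18.0776/0.57 = 31.7 km.

31.7 km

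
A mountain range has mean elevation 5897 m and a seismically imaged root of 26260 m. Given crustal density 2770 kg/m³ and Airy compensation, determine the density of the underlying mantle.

3390 kg/m³

Airy balance: ρ_c h = (ρ_m − ρ_c) r → ρ_m = ρ_c (1 + h/r).
ρ_m = 2770 × (1 + 5897 m/26260 m) = 3390 kg/m³.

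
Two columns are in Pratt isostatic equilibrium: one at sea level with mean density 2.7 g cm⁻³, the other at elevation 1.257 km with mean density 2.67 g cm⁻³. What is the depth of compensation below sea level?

ρ_ref D = ρ (D + h) → D (ρ_ref − ρ) = ρ h.
D = ρ h/(ρ_ref − ρ) = 2.67 × 1.257 km/(2.7 − 2.67) = 112 km.

112 km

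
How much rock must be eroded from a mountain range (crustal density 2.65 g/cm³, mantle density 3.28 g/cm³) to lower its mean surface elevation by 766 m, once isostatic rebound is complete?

3990 m

Net drop Δ = e − u = e − e ρ_c/ρ_m = e (ρ_m − ρ_c)/ρ_m.
e = Δ ρ_m/(ρ_m − ρ_c) = 766 m × 3.28/0.63 = 3990 m.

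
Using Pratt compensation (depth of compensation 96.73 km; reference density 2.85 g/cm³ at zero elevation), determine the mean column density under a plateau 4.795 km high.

2.72 g/cm³

Pratt balance: ρ_ref D = ρ (D + h).
ρ = ρ_ref D/(D + h) = 2.85 × 96.73 km/(96.73 km + 4.795 km) = 2.72 g/cm³.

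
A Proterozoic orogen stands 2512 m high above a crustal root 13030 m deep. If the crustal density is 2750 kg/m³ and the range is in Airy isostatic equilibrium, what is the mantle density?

Airy balance: ρ_c h = (ρ_m − ρ_c) r → ρ_m = ρ_c (1 + h/r).
ρ_m = 2750 × (1 + 2512 m/13030 m) = 3280 kg/m³.

3280 kg/m³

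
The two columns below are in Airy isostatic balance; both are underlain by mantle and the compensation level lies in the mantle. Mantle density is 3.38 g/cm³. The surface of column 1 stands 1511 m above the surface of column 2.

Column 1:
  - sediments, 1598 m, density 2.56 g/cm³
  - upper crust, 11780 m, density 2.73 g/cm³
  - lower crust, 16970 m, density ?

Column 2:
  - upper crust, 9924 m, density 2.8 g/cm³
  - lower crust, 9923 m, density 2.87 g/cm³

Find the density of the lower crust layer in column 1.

Take the compensation level at the base of the deeper column (depth z_c below the surface of column 1) and equate Σ ρ_i t_i down to z_c; mantle fills any gap and the z_c terms cancel.
Column 1: 1598×2.56 + 11780×2.73 + 16970×ρ + (z_c − 30348)×3.38
Column 2: 1511×0 + 9924×2.8 + 9923×2.87 + (z_c − 1511 − 19847)×3.38
The z_c×3.38 term appears on both sides and cancels. Collect the known terms of each column as K = Σ(ρt)_known − 3.38 × (depth of known layers): K_1 = 36250.28 − 3.38×30348 = −66325.96; K_2 = 56266.21 − 3.38×(1511 + 19847) = −15923.83.
Balance: K_1 + 16970×ρ = K_2, so ρ = (K_2 − K_1)/16970 = 50402.1/16970 = 2.97 g/cm³.

2.97 g/cm³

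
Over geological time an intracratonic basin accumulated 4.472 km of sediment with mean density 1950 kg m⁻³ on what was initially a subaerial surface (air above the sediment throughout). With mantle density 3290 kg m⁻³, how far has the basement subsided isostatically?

2.65 km

Subaerial load: s = t ρ_sed / ρ_m = 4.472 km × 1950/3290 = 2.65 km.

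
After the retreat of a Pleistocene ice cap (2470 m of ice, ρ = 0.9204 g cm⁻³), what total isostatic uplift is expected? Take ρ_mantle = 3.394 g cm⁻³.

Removing the load lets mantle flow back in; uplift u satisfies ρ_ice t = ρ_m u.
u = t ρ_ice/ρ_m = 2470 m × 0.9204/3.394 = 670 m.

670 m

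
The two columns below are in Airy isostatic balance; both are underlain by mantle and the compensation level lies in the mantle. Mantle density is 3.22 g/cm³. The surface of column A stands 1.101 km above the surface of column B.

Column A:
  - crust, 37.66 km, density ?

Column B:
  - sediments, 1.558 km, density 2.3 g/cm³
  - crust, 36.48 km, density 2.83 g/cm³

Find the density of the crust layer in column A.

Take the compensation level at the base of the deeper column (depth z_c below the surface of column A) and equate Σ ρ_i t_i down to z_c; mantle fills any gap and the z_c terms cancel.
Column A: 37.66×ρ + (z_c − 37.66)×3.22
Column B: 1.101×0 + 1.558×2.3 + 36.48×2.83 + (z_c − 1.101 − 38.038)×3.22
The z_c×3.22 term appears on both sides and cancels. Collect the known terms of each column as K = Σ(ρt)_known − 3.22 × (depth of known layers): K_A = 0 − 3.22×37.66 = −121.2652; K_B = 106.8218 − 3.22×(1.101 + 38.038) = −19.20578.
Balance: K_A + 37.66×ρ = K_B, so ρ = (K_B − K_A)/37.66 = 102.059/37.66 = 2.71 g/cm³.

2.71 g/cm³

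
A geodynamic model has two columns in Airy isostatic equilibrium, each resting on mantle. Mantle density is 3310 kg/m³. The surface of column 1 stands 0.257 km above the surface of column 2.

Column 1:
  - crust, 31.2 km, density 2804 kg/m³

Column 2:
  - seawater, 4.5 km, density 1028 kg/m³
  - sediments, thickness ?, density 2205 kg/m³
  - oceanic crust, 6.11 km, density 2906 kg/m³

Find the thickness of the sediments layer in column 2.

1.99 km

Take the compensation level at the base of the deeper column (depth z_c below the surface of column 1) and equate Σ ρ_i t_i down to z_c; mantle fills any gap and the z_c terms cancel.
Column 1: 31.2×2804 + (z_c − 31.2)×3310
Column 2: 0.257×0 + 4.5×1028 + x×2205 + 6.11×2906 + (z_c − 0.257 − 10.61 − x)×3310
The z_c×3310 term appears on both sides and cancels. Collect the known terms of each column as K = Σ(ρt)_known − 3310 × (depth of known layers): K_1 = 87484.8 − 3310×31.2 = −15787.2; K_2 = 22381.66 − 3310×(0.257 + 10.61) = −13588.11.
Balance: K_1 = K_2 − x×(3310 − 2205), so x = (K_2 − K_1)/(3310 − 2205) = 2199.09/1105 = 1.99 km.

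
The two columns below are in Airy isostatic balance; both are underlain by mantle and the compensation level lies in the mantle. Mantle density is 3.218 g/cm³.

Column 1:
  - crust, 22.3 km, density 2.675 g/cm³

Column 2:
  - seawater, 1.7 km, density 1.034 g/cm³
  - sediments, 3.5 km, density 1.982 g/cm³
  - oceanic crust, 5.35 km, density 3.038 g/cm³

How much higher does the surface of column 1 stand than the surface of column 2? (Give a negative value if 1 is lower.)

0.966 km

For any compensation level in the mantle, the mantle terms cancel and isostasy reduces to e = (Σt_1 − Σt_2) − (Σ(ρt)_1 − Σ(ρt)_2) / ρ_m.
Σt_1 = 22.3 km; Σt_2 = 10.55 km; Σ(ρt)_1 = 59.6525; Σ(ρt)_2 = 24.9481 (in km·g/cm³).
e = (22.3 − 10.55) − (59.6525 − 24.9481) / 3.218 = 0.966 km.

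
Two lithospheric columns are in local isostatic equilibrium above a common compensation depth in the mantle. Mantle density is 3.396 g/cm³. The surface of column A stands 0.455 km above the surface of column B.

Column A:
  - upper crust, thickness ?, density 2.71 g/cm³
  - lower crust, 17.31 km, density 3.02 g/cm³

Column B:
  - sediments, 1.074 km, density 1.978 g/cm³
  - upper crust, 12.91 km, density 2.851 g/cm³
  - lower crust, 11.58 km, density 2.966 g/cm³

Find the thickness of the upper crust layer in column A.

12.5 km

Take the compensation level at the base of the deeper column (depth z_c below the surface of column A) and equate Σ ρ_i t_i down to z_c; mantle fills any gap and the z_c terms cancel.
Column A: x×2.71 + 17.31×3.02 + (z_c − 17.31 − x)×3.396
Column B: 0.455×0 + 1.074×1.978 + 12.91×2.851 + 11.58×2.966 + (z_c − 0.455 − 25.564)×3.396
The z_c×3.396 term appears on both sides and cancels. Collect the known terms of each column as K = Σ(ρt)_known − 3.396 × (depth of known layers): K_A = 52.2762 − 3.396×17.31 = −6.50856; K_B = 73.277062 − 3.396×(0.455 + 25.564) = −15.083462.
Balance: K_A − x×(3.396 − 2.71) = K_B, so x = (K_A − K_B)/(3.396 − 2.71) = 8.5749/0.686 = 12.5 km.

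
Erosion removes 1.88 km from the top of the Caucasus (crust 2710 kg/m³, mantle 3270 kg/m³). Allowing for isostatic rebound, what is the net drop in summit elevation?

0.322 km

Rebound u = e ρ_c/ρ_m = 1.88 km × 2710/3270 = 1.558 km.
Net surface drop = e − u = 1.88 km − 1.558 km = e (ρ_m − ρ_c)/ρ_m = 0.322 km.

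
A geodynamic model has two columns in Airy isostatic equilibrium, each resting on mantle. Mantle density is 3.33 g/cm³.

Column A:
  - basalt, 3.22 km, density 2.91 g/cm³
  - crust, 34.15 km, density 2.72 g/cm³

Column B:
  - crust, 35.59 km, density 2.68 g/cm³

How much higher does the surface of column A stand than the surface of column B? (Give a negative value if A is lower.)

For any compensation level in the mantle, the mantle terms cancel and isostasy reduces to e = (Σt_A − Σt_B) − (Σ(ρt)_A − Σ(ρt)_B) / ρ_m.
Σt_A = 37.37 km; Σt_B = 35.59 km; Σ(ρt)_A = 102.2582; Σ(ρt)_B = 95.3812 (in km·g/cm³).
e = (37.37 − 35.59) − (102.2582 − 95.3812) / 3.33 = −0.285 km.

−0.285 km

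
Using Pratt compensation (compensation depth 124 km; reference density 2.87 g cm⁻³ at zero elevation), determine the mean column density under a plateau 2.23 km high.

2.82 g cm⁻³

Pratt balance: ρ_ref D = ρ (D + h).
ρ = ρ_ref D/(D + h) = 2.87 × 124 km/(124 km + 2.23 km) = 2.82 g cm⁻³.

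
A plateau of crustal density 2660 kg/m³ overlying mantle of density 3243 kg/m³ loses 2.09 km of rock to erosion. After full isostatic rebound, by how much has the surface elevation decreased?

Rebound u = e ρ_c/ρ_m = 2.09 km × 2660/3243 = 1.714 km.
Net surface drop = e − u = 2.09 km − 1.714 km = e (ρ_m − ρ_c)/ρ_m = 0.376 km.

0.376 km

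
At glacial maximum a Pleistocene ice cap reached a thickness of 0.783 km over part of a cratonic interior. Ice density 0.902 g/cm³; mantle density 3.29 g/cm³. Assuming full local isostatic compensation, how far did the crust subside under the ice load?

0.215 km

Balancing pressure at the compensation depth: the ice load ρ_ice t is balanced by mantle displaced below, ρ_m s.
s = t ρ_ice / ρ_m = 0.783 km × 0.902/3.29 = 0.215 km.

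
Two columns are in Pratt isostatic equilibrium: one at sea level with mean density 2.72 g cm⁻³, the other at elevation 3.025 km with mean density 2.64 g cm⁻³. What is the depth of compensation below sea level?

99.8 km

ρ_ref D = ρ (D + h) → D (ρ_ref − ρ) = ρ h.
D = ρ h/(ρ_ref − ρ) = 2.64 × 3.025 km/(2.72 − 2.64) = 99.8 km.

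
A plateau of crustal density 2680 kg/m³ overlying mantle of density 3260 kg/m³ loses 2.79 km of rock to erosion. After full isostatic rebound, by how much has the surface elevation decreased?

Rebound u = e ρ_c/ρ_m = 2.79 km × 2680/3260 = 2.294 km.
Net surface drop = e − u = 2.79 km − 2.294 km = e (ρ_m − ρ_c)/ρ_m = 0.496 km.

0.496 km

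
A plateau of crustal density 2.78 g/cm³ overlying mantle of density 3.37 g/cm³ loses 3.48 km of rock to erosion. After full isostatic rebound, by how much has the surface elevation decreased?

Rebound u = e ρ_c/ρ_m = 3.48 km × 2.78/3.37 = 2.871 km.
Net surface drop = e − u = 3.48 km − 2.871 km = e (ρ_m − ρ_c)/ρ_m = 0.609 km.

0.609 km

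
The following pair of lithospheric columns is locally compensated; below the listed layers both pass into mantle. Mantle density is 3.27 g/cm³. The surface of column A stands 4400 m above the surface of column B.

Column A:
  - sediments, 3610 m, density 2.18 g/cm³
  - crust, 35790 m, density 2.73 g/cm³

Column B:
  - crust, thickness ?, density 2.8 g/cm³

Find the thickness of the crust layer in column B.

Take the compensation level at the base of the deeper column (depth z_c below the surface of column A) and equate Σ ρ_i t_i down to z_c; mantle fills any gap and the z_c terms cancel.
Column A: 3610×2.18 + 35790×2.73 + (z_c − 39400)×3.27
Column B: 4400×0 + x×2.8 + (z_c − 4400 − 0 − x)×3.27
The z_c×3.27 term appears on both sides and cancels. Collect the known terms of each column as K = Σ(ρt)_known − 3.27 × (depth of known layers): K_A = 105576.5 − 3.27×39400 = −23261.5; K_B = 0 − 3.27×(4400 + 0) = −14388.
Balance: K_A = K_B − x×(3.27 − 2.8), so x = (K_B − K_A)/(3.27 − 2.8) = 8873.5/0.47 = 18900 m.

18900 m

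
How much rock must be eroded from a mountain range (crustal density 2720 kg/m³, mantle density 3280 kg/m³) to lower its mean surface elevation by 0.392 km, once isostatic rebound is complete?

2.3 km

Net drop Δ = e − u = e − e ρ_c/ρ_m = e (ρ_m − ρ_c)/ρ_m.
e = Δ ρ_m/(ρ_m − ρ_c) = 0.392 km × 3280/560 = 2.3 km.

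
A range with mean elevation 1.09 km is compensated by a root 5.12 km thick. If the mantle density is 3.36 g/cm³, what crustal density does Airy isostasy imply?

ρ_c h = (ρ_m − ρ_c) r → ρ_c (h + r) = ρ_m r → ρ_c = ρ_m r / (h + r).
ρ_c = 3.36 × 5.12 km / (1.09 km + 5.12 km) = 2.77 g/cm³.

2.77 g/cm³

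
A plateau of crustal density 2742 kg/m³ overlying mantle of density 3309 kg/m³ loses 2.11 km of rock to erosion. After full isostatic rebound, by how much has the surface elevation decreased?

Rebound u = e ρ_c/ρ_m = 2.11 km × 2742/3309 = 1.748 km.
Net surface drop = e − u = 2.11 km − 1.748 km = e (ρ_m − ρ_c)/ρ_m = 0.362 km.

0.362 km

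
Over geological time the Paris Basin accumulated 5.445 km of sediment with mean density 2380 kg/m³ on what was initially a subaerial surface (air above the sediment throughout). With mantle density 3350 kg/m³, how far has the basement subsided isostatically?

3.87 km

Subaerial load: s = t ρ_sed / ρ_m = 5.445 km × 2380/3350 = 3.87 km.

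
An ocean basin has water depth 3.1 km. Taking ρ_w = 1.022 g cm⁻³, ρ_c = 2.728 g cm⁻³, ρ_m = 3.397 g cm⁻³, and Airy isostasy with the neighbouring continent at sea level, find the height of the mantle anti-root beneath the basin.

Balancing pressure at the compensation depth: replacing crust with seawater at the top is compensated by replacing crust with mantle at the base: d (ρ_c − ρ_w) = a (ρ_m − ρ_c).
a = d (ρ_c − ρ_w)/(ρ_m − ρ_c) = 3.1 km × 1.706/0.669 = 7.91 km.

7.91 km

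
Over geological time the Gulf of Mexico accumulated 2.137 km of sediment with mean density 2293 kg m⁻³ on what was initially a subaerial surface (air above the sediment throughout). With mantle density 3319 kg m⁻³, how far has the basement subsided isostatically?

1.48 km

Subaerial load: s = t ρ_sed / ρ_m = 2.137 km × 2293/3319 = 1.48 km.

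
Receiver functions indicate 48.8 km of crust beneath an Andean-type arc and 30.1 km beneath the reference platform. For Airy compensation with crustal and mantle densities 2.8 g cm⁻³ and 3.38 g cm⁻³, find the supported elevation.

Excess crust Δ = 48.8 km − 30.1 km = 18.7 km, split between elevation h and root r with h + r = Δ.
Airy balance ρ_c h = (ρ_m − ρ_c) r gives r = h ρ_c/(ρ_m − ρ_c), so h (1 + ρ_c/(ρ_m − ρ_c)) = Δ, i.e. h = Δ (ρ_m − ρ_c)/ρ_m.
h = 18.7 km × 0.58/3.38 = 3.21 km.

3.21 km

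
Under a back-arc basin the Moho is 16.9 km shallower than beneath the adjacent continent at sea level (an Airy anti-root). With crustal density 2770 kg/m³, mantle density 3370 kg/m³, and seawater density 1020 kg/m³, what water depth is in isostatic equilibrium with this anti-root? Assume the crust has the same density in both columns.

5.79 km

Replacing a thickness d of crust by seawater at the top must be balanced by replacing crust with mantle at the base: d (ρ_c − ρ_w) = a (ρ_m − ρ_c).
d = a (ρ_m − ρ_c)/(ρ_c − ρ_w) = 16.9 km × 600/1750 = 5.79 km.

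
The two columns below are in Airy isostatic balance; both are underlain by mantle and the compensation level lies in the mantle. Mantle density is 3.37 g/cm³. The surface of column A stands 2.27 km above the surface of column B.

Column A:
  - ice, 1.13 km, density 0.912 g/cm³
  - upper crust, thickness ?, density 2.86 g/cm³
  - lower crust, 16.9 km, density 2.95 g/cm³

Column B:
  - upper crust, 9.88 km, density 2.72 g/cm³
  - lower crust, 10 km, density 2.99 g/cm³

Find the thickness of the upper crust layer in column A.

Take the compensation level at the base of the deeper column (depth z_c below the surface of column A) and equate Σ ρ_i t_i down to z_c; mantle fills any gap and the z_c terms cancel.
Column A: 1.13×0.912 + x×2.86 + 16.9×2.95 + (z_c − 18.03 − x)×3.37
Column B: 2.27×0 + 9.88×2.72 + 10×2.99 + (z_c − 2.27 − 19.88)×3.37
The z_c×3.37 term appears on both sides and cancels. Collect the known terms of each column as K = Σ(ρt)_known − 3.37 × (depth of known layers): K_A = 50.88556 − 3.37×18.03 = −9.87554; K_B = 56.7736 − 3.37×(2.27 + 19.88) = −17.8719.
Balance: K_A − x×(3.37 − 2.86) = K_B, so x = (K_A − K_B)/(3.37 − 2.86) = 7.99636/0.51 = 15.7 km.

15.7 km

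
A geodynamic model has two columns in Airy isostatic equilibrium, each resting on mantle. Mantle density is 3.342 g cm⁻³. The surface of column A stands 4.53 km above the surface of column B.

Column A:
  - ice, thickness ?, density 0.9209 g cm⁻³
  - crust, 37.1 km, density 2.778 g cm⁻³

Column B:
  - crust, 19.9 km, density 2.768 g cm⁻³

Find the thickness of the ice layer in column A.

2.33 km

Take the compensation level at the base of the deeper column (depth z_c below the surface of column A) and equate Σ ρ_i t_i down to z_c; mantle fills any gap and the z_c terms cancel.
Column A: x×0.9209 + 37.1×2.778 + (z_c − 37.1 − x)×3.342
Column B: 4.53×0 + 19.9×2.768 + (z_c − 4.53 − 19.9)×3.342
The z_c×3.342 term appears on both sides and cancels. Collect the known terms of each column as K = Σ(ρt)_known − 3.342 × (depth of known layers): K_A = 103.0638 − 3.342×37.1 = −20.9244; K_B = 55.0832 − 3.342×(4.53 + 19.9) = −26.56186.
Balance: K_A − x×(3.342 − 0.9209) = K_B, so x = (K_A − K_B)/(3.342 − 0.9209) = 5.63746/2.4211 = 2.33 km.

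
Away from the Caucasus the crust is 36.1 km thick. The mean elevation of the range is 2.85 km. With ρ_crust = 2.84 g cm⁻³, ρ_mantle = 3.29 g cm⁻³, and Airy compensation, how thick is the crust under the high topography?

56.9 km

Root depth r = h ρ_c / (ρ_m − ρ_c) = 2.85 km × 2.84 / 0.45 = 17.99 km.
Total thickness = T + h + r = 36.1 km + 2.85 km + 17.99 km = 56.9 km.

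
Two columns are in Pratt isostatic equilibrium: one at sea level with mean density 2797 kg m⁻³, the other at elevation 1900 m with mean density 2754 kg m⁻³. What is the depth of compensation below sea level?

122000 m

ρ_ref D = ρ (D + h) → D (ρ_ref − ρ) = ρ h.
D = ρ h/(ρ_ref − ρ) = 2754 × 1900 m/(2797 − 2754) = 122000 m.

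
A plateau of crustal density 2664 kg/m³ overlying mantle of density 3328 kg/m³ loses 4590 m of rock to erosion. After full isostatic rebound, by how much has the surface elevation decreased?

916 m

Rebound u = e ρ_c/ρ_m = 4590 m × 2664/3328 = 3674 m.
Net surface drop = e − u = 4590 m − 3674 m = e (ρ_m − ρ_c)/ρ_m = 916 m.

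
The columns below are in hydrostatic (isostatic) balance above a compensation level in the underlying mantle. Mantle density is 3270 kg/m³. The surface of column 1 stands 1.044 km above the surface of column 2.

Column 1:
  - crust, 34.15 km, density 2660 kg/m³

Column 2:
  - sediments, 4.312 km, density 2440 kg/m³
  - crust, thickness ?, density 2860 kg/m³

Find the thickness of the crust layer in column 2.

Take the compensation level at the base of the deeper column (depth z_c below the surface of column 1) and equate Σ ρ_i t_i down to z_c; mantle fills any gap and the z_c terms cancel.
Column 1: 34.15×2660 + (z_c − 34.15)×3270
Column 2: 1.044×0 + 4.312×2440 + x×2860 + (z_c − 1.044 − 4.312 − x)×3270
The z_c×3270 term appears on both sides and cancels. Collect the known terms of each column as K = Σ(ρt)_known − 3270 × (depth of known layers): K_1 = 90839 − 3270×34.15 = −20831.5; K_2 = 10521.28 − 3270×(1.044 + 4.312) = −6992.84.
Balance: K_1 = K_2 − x×(3270 − 2860), so x = (K_2 − K_1)/(3270 − 2860) = 13838.7/410 = 33.8 km.

33.8 km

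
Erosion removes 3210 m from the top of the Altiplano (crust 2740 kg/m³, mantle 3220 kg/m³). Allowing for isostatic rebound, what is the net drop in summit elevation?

479 m

Rebound u = e ρ_c/ρ_m = 3210 m × 2740/3220 = 2731 m.
Net surface drop = e − u = 3210 m − 2731 m = e (ρ_m − ρ_c)/ρ_m = 479 m.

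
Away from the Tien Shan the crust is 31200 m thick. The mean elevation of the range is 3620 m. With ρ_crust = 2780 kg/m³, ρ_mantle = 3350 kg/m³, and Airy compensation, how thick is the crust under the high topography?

52500 m

Root depth r = h ρ_c / (ρ_m − ρ_c) = 3620 m × 2780 / 570 = 17660 m.
Total thickness = T + h + r = 31200 m + 3620 m + 17660 m = 52500 m.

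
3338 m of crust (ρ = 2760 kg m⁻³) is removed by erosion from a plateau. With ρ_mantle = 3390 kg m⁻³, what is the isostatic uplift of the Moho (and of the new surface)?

2720 m

Unloading: uplift u = e ρ_c/ρ_m = 3338 m × 2760/3390 = 2720 m.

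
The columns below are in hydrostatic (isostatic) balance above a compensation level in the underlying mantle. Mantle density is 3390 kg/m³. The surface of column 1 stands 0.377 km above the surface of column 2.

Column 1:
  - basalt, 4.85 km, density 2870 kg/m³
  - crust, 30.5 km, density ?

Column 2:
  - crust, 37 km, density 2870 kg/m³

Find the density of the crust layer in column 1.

Take the compensation level at the base of the deeper column (depth z_c below the surface of column 1) and equate Σ ρ_i t_i down to z_c; mantle fills any gap and the z_c terms cancel.
Column 1: 4.85×2870 + 30.5×ρ + (z_c − 35.35)×3390
Column 2: 0.377×0 + 37×2870 + (z_c − 0.377 − 37)×3390
The z_c×3390 term appears on both sides and cancels. Collect the known terms of each column as K = Σ(ρt)_known − 3390 × (depth of known layers): K_1 = 13919.5 − 3390×35.35 = −105917; K_2 = 106190 − 3390×(0.377 + 37) = −20518.03.
Balance: K_1 + 30.5×ρ = K_2, so ρ = (K_2 − K_1)/30.5 = 85399/30.5 = 2800 kg/m³.

2800 kg/m³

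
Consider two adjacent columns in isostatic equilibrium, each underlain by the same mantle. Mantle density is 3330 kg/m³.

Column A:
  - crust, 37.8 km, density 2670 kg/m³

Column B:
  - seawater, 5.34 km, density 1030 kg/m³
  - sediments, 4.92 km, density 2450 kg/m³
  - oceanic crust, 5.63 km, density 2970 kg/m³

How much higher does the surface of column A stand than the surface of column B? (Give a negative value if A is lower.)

1.89 km

For any compensation level in the mantle, the mantle terms cancel and isostasy reduces to e = (Σt_A − Σt_B) − (Σ(ρt)_A − Σ(ρt)_B) / ρ_m.
Σt_A = 37.8 km; Σt_B = 15.89 km; Σ(ρt)_A = 100926; Σ(ρt)_B = 34275.3 (in km·kg/m³).
e = (37.8 − 15.89) − (100926 − 34275.3) / 3330 = 1.89 km.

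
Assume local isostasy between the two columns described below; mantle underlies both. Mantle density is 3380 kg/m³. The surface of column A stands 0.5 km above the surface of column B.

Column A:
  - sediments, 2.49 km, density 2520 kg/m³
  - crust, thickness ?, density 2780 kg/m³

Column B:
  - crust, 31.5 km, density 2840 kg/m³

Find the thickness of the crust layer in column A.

Take the compensation level at the base of the deeper column (depth z_c below the surface of column A) and equate Σ ρ_i t_i down to z_c; mantle fills any gap and the z_c terms cancel.
Column A: 2.49×2520 + x×2780 + (z_c − 2.49 − x)×3380
Column B: 0.5×0 + 31.5×2840 + (z_c − 0.5 − 31.5)×3380
The z_c×3380 term appears on both sides and cancels. Collect the known terms of each column as K = Σ(ρt)_known − 3380 × (depth of known layers): K_A = 6274.8 − 3380×2.49 = −2141.4; K_B = 89460 − 3380×(0.5 + 31.5) = −18700.
Balance: K_A − x×(3380 − 2780) = K_B, so x = (K_A − K_B)/(3380 − 2780) = 16558.6/600 = 27.6 km.

27.6 km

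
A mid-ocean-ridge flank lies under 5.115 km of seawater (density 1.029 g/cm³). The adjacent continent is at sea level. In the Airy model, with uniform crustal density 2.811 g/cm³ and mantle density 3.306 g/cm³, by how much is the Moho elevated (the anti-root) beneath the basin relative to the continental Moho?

18.4 km

By Archimedes' principle applied to the lithosphere: replacing crust with seawater at the top is compensated by replacing crust with mantle at the base: d (ρ_c − ρ_w) = a (ρ_m − ρ_c).
a = d (ρ_c − ρ_w)/(ρ_m − ρ_c) = 5.115 km × 1.782/0.495 = 18.4 km.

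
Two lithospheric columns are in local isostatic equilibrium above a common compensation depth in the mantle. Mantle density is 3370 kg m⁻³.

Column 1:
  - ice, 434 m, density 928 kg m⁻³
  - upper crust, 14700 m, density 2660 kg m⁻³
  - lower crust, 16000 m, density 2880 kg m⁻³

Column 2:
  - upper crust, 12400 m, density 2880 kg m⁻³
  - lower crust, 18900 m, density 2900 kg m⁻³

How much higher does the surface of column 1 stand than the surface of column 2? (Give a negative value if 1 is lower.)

For any compensation level in the mantle, the mantle terms cancel and isostasy reduces to e = (Σt_1 − Σt_2) − (Σ(ρt)_1 − Σ(ρt)_2) / ρ_m.
Σt_1 = 31134 m; Σt_2 = 31300 m; Σ(ρt)_1 = 85584752; Σ(ρt)_2 = 90522000 (in m·kg m⁻³).
e = (31134 − 31300) − (85584752 − 90522000) / 3370 = 1300 m.

1300 m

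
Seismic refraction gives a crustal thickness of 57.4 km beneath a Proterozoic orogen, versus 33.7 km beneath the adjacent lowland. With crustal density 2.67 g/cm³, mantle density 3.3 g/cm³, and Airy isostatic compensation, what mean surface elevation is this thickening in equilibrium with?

Excess crust Δ = 57.4 km − 33.7 km = 23.7 km, split between elevation h and root r with h + r = Δ.
Airy balance ρ_c h = (ρ_m − ρ_c) r gives r = h ρ_c/(ρ_m − ρ_c), so h (1 + ρ_c/(ρ_m − ρ_c)) = Δ, i.e. h = Δ (ρ_m − ρ_c)/ρ_m.
h = 23.7 km × 0.63/3.3 = 4.52 km.

4.52 km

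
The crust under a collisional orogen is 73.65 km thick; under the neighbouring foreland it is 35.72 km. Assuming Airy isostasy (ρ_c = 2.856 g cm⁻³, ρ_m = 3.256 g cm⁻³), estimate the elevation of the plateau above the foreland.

Excess crust Δ = 73.65 km − 35.72 km = 37.93 km, split between elevation h and root r with h + r = Δ.
Airy balance ρ_c h = (ρ_m − ρ_c) r gives r = h ρ_c/(ρ_m − ρ_c), so h (1 + ρ_c/(ρ_m − ρ_c)) = Δ, i.e. h = Δ (ρ_m − ρ_c)/ρ_m.
h = 37.93 km × 0.4/3.256 = 4.66 km.

4.66 km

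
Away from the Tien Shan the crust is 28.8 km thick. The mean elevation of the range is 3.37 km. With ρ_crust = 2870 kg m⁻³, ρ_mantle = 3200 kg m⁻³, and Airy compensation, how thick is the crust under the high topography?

Root depth r = h ρ_c / (ρ_m − ρ_c) = 3.37 km × 2870 / 330 = 29.31 km.
Total thickness = T + h + r = 28.8 km + 3.37 km + 29.31 km = 61.5 km.

61.5 km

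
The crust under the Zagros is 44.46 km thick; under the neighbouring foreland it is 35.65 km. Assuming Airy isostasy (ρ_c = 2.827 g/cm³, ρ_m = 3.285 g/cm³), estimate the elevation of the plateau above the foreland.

Excess crust Δ = 44.46 km − 35.65 km = 8.81 km, split between elevation h and root r with h + r = Δ.
Airy balance ρ_c h = (ρ_m − ρ_c) r gives r = h ρ_c/(ρ_m − ρ_c), so h (1 + ρ_c/(ρ_m − ρ_c)) = Δ, i.e. h = Δ (ρ_m − ρ_c)/ρ_m.
h = 8.81 km × 0.458/3.285 = 1.23 km.

1.23 km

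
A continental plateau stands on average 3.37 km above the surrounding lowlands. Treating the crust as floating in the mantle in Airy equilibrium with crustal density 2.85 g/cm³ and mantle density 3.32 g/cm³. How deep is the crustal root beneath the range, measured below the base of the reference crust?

For local isostatic compensation: the weight of the topography is balanced by the buoyancy of the root, ρ_c h = (ρ_m − ρ_c) r.
r = h · ρ_c / (ρ_m − ρ_c) = 3.37 km × 2.85 / (3.32 − 2.85) = 20.4 km.

20.4 km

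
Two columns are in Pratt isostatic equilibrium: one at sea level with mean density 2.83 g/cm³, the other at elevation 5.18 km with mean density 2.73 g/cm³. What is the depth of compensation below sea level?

ρ_ref D = ρ (D + h) → D (ρ_ref − ρ) = ρ h.
D = ρ h/(ρ_ref − ρ) = 2.73 × 5.18 km/(2.83 − 2.73) = 141 km.

141 km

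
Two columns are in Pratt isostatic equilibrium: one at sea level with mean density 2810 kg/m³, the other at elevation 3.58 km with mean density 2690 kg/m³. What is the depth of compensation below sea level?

ρ_ref D = ρ (D + h) → D (ρ_ref − ρ) = ρ h.
D = ρ h/(ρ_ref − ρ) = 2690 × 3.58 km/(2810 − 2690) = 80.3 km.

80.3 km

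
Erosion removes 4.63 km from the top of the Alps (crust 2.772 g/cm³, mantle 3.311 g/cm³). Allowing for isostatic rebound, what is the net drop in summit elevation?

Rebound u = e ρ_c/ρ_m = 4.63 km × 2.772/3.311 = 3.876 km.
Net surface drop = e − u = 4.63 km − 3.876 km = e (ρ_m − ρ_c)/ρ_m = 0.754 km.

0.754 km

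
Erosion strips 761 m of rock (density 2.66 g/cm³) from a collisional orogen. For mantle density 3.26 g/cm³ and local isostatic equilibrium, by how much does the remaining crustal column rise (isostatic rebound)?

Unloading: uplift u = e ρ_c/ρ_m = 761 m × 2.66/3.26 = 621 m.

621 m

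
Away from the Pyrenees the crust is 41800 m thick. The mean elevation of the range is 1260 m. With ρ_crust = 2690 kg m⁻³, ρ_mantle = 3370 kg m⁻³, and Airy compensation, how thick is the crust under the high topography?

48000 m

Root depth r = h ρ_c / (ρ_m − ρ_c) = 1260 m × 2690 / 680 = 4984 m.
Total thickness = T + h + r = 41800 m + 1260 m + 4984 m = 48000 m.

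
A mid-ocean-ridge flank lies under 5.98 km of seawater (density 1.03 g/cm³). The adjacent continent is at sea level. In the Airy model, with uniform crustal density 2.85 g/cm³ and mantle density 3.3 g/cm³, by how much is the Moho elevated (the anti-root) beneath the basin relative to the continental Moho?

24.2 km

Equating mass per unit area of the two columns: replacing crust with seawater at the top is compensated by replacing crust with mantle at the base: d (ρ_c − ρ_w) = a (ρ_m − ρ_c).
a = d (ρ_c − ρ_w)/(ρ_m − ρ_c) = 5.98 km × 1.82/0.45 = 24.2 km.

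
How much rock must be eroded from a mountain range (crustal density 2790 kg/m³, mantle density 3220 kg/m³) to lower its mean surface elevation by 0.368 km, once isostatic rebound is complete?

Net drop Δ = e − u = e − e ρ_c/ρ_m = e (ρ_m − ρ_c)/ρ_m.
e = Δ ρ_m/(ρ_m − ρ_c) = 0.368 km × 3220/430 = 2.76 km.

2.76 km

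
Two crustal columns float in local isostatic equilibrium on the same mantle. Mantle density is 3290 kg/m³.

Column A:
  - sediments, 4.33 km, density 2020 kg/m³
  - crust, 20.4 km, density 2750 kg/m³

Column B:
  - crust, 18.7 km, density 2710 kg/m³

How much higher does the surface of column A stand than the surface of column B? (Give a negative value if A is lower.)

1.72 km

For any compensation level in the mantle, the mantle terms cancel and isostasy reduces to e = (Σt_A − Σt_B) − (Σ(ρt)_A − Σ(ρt)_B) / ρ_m.
Σt_A = 24.73 km; Σt_B = 18.7 km; Σ(ρt)_A = 64846.6; Σ(ρt)_B = 50677 (in km·kg/m³).
e = (24.73 − 18.7) − (64846.6 − 50677) / 3290 = 1.72 km.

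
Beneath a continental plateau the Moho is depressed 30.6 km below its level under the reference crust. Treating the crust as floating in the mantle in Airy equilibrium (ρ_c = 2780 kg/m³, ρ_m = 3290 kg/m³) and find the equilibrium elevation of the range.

Balancing pressure at the compensation depth: ρ_c h = (ρ_m − ρ_c) r.
h = r (ρ_m − ρ_c) / ρ_c = 30.6 km × (3290 − 2780) / 2780 = 5.61 km.

5.61 km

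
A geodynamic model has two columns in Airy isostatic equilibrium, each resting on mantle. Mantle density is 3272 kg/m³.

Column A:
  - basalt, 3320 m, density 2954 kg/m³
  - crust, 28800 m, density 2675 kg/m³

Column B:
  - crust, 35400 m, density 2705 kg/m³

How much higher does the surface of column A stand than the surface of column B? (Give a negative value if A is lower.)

For any compensation level in the mantle, the mantle terms cancel and isostasy reduces to e = (Σt_A − Σt_B) − (Σ(ρt)_A − Σ(ρt)_B) / ρ_m.
Σt_A = 32120 m; Σt_B = 35400 m; Σ(ρt)_A = 86847280; Σ(ρt)_B = 95757000 (in m·kg/m³).
e = (32120 − 35400) − (86847280 − 95757000) / 3272 = −557 m.

−557 m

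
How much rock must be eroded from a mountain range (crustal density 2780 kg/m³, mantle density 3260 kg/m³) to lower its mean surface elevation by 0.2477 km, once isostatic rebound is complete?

Net drop Δ = e − u = e − e ρ_c/ρ_m = e (ρ_m − ρ_c)/ρ_m.
e = Δ ρ_m/(ρ_m − ρ_c) = 0.2477 km × 3260/480 = 1.68 km.

1.68 km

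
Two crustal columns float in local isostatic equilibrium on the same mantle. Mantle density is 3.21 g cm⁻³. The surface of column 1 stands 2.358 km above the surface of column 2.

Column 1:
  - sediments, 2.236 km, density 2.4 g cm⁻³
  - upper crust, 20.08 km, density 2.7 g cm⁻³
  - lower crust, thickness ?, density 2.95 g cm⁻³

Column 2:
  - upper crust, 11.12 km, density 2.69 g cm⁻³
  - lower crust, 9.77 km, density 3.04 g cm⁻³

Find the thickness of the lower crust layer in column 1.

11.4 km

Take the compensation level at the base of the deeper column (depth z_c below the surface of column 1) and equate Σ ρ_i t_i down to z_c; mantle fills any gap and the z_c terms cancel.
Column 1: 2.236×2.4 + 20.08×2.7 + x×2.95 + (z_c − 22.316 − x)×3.21
Column 2: 2.358×0 + 11.12×2.69 + 9.77×3.04 + (z_c − 2.358 − 20.89)×3.21
The z_c×3.21 term appears on both sides and cancels. Collect the known terms of each column as K = Σ(ρt)_known − 3.21 × (depth of known layers): K_1 = 59.5824 − 3.21×22.316 = −12.05196; K_2 = 59.6136 − 3.21×(2.358 + 20.89) = −15.01248.
Balance: K_1 − x×(3.21 − 2.95) = K_2, so x = (K_1 − K_2)/(3.21 − 2.95) = 2.96052/0.26 = 11.4 km.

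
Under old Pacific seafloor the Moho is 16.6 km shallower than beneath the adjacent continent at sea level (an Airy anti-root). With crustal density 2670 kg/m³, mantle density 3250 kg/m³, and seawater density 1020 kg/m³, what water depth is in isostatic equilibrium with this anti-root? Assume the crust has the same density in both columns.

Replacing a thickness d of crust by seawater at the top must be balanced by replacing crust with mantle at the base: d (ρ_c − ρ_w) = a (ρ_m − ρ_c).
d = a (ρ_m − ρ_c)/(ρ_c − ρ_w) = 16.6 km × 580/1650 = 5.84 km.

5.84 km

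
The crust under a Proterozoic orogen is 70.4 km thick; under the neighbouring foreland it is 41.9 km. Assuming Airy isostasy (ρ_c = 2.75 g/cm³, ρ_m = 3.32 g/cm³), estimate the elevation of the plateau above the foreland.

4.89 km

Excess crust Δ = 70.4 km − 41.9 km = 28.5 km, split between elevation h and root r with h + r = Δ.
Airy balance ρ_c h = (ρ_m − ρ_c) r gives r = h ρ_c/(ρ_m − ρ_c), so h (1 + ρ_c/(ρ_m − ρ_c)) = Δ, i.e. h = Δ (ρ_m − ρ_c)/ρ_m.
h = 28.5 km × 0.57/3.32 = 4.89 km.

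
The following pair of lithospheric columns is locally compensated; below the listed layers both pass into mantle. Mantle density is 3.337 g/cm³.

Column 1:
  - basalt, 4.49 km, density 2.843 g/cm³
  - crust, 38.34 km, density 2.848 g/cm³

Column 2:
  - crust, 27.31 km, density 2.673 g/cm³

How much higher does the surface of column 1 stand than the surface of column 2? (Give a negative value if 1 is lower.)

0.849 km

For any compensation level in the mantle, the mantle terms cancel and isostasy reduces to e = (Σt_1 − Σt_2) − (Σ(ρt)_1 − Σ(ρt)_2) / ρ_m.
Σt_1 = 42.83 km; Σt_2 = 27.31 km; Σ(ρt)_1 = 121.95739; Σ(ρt)_2 = 72.99963 (in km·g/cm³).
e = (42.83 − 27.31) − (121.95739 − 72.99963) / 3.337 = 0.849 km.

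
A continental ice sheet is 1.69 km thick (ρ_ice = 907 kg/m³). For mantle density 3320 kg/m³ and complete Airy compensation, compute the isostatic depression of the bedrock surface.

By Archimedes' principle applied to the lithosphere: the ice load ρ_ice t is balanced by mantle displaced below, ρ_m s.
s = t ρ_ice / ρ_m = 1.69 km × 907/3320 = 0.462 km.

0.462 km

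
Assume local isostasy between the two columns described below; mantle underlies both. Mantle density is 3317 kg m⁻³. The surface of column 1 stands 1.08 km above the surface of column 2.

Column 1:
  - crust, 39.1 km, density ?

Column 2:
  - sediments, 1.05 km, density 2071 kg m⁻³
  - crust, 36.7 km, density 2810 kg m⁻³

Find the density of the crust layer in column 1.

2720 kg m⁻³

Take the compensation level at the base of the deeper column (depth z_c below the surface of column 1) and equate Σ ρ_i t_i down to z_c; mantle fills any gap and the z_c terms cancel.
Column 1: 39.1×ρ + (z_c − 39.1)×3317
Column 2: 1.08×0 + 1.05×2071 + 36.7×2810 + (z_c − 1.08 − 37.75)×3317
The z_c×3317 term appears on both sides and cancels. Collect the known terms of each column as K = Σ(ρt)_known − 3317 × (depth of known layers): K_1 = 0 − 3317×39.1 = −129694.7; K_2 = 105301.55 − 3317×(1.08 + 37.75) = −23497.56.
Balance: K_1 + 39.1×ρ = K_2, so ρ = (K_2 − K_1)/39.1 = 106197/39.1 = 2720 kg m⁻³.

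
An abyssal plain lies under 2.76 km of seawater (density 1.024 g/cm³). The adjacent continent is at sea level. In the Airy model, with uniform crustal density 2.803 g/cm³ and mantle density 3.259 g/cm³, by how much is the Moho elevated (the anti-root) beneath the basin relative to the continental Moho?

For local isostatic compensation: replacing crust with seawater at the top is compensated by replacing crust with mantle at the base: d (ρ_c − ρ_w) = a (ρ_m − ρ_c).
a = d (ρ_c − ρ_w)/(ρ_m − ρ_c) = 2.76 km × 1.779/0.456 = 10.8 km.

10.8 km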